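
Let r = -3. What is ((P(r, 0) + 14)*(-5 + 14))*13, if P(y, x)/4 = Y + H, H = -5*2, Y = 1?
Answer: -2574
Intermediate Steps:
H = -10
P(y, x) = -36 (P(y, x) = 4*(1 - 10) = 4*(-9) = -36)
((P(r, 0) + 14)*(-5 + 14))*13 = ((-36 + 14)*(-5 + 14))*13 = -22*9*13 = -198*13 = -2574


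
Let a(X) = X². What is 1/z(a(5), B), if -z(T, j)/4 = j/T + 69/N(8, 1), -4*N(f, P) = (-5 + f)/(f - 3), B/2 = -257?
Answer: 25/48056 ≈ 0.00052023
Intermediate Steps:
B = -514 (B = 2*(-257) = -514)
N(f, P) = -(-5 + f)/(4*(-3 + f)) (N(f, P) = -(-5 + f)/(4*(f - 3)) = -(-5 + f)/(4*(-3 + f)))
z(T, j) = 1840 - 4*j/T (z(T, j) = -4*(j/T + 69/(((5 - 1*8)/(4*(-3 + 8))))) = -4*(j/T + 69/(((¼)*(5 - 8)/5))) = -4*(j/T + 69/(((¼)*(⅕)*(-3)))) = -4*(j/T + 69/(-3/20)) = -4*(j/T + 69*(-20/3)) = -4*(j/T - 460) = -4*(-460 + j/T) = 1840 - 4*j/T)
1/z(a(5), B) = 1/(1840 - 4*(-514)/5²) = 1/(1840 - 4*(-514)/25) = 1/(1840 - 4*(-514)*1/25) = 1/(1840 + 2056/25) = 1/(48056/25) = 25/48056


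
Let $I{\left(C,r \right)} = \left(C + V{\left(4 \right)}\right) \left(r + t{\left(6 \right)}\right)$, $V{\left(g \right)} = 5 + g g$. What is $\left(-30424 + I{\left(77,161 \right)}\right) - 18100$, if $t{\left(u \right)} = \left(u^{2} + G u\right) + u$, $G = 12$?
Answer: $-21574$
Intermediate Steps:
$t{\left(u \right)} = u^{2} + 13 u$ ($t{\left(u \right)} = \left(u^{2} + 12 u\right) + u = u^{2} + 13 u$)
$V{\left(g \right)} = 5 + g^{2}$
$I{\left(C,r \right)} = \left(21 + C\right) \left(114 + r\right)$ ($I{\left(C,r \right)} = \left(C + \left(5 + 4^{2}\right)\right) \left(r + 6 \left(13 + 6\right)\right) = \left(C + \left(5 + 16\right)\right) \left(r + 6 \cdot 19\right) = \left(C + 21\right) \left(r + 114\right) = \left(21 + C\right) \left(114 + r\right)$)
$\left(-30424 + I{\left(77,161 \right)}\right) - 18100 = \left(-30424 + \left(2394 + 21 \cdot 161 + 114 \cdot 77 + 77 \cdot 161\right)\right) - 18100 = \left(-30424 + \left(2394 + 3381 + 8778 + 12397\right)\right) - 18100 = \left(-30424 + 26950\right) - 18100 = -3474 - 18100 = -21574$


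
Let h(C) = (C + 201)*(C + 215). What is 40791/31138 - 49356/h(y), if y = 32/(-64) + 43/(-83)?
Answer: 5751005814699/36717638054906 ≈ 0.15663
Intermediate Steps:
y = -169/166 (y = 32*(-1/64) + 43*(-1/83) = -½ - 43/83 = -169/166 ≈ -1.0181)
h(C) = (201 + C)*(215 + C)
40791/31138 - 49356/h(y) = 40791/31138 - 49356/(43215 + (-169/166)² + 416*(-169/166)) = 40791*(1/31138) - 49356/(43215 + 28561/27556 - 35152/83) = 40791/31138 - 49356/1179190637/27556 = 40791/31138 - 49356*27556/1179190637 = 40791/31138 - 1360053936/1179190637 = 5751005814699/36717638054906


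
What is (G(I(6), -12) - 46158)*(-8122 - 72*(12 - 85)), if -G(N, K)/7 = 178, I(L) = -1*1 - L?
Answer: 135859864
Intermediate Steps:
I(L) = -1 - L
G(N, K) = -1246 (G(N, K) = -7*178 = -1246)
(G(I(6), -12) - 46158)*(-8122 - 72*(12 - 85)) = (-1246 - 46158)*(-8122 - 72*(12 - 85)) = -47404*(-8122 - 72*(-73)) = -47404*(-8122 + 5256) = -47404*(-2866) = 135859864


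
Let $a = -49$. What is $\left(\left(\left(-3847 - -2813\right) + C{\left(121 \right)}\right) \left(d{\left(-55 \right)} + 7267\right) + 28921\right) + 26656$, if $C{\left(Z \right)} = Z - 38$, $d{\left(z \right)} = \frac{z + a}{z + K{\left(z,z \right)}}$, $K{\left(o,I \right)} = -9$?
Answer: $- \frac{54855083}{8} \approx -6.8569 \cdot 10^{6}$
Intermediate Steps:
$d{\left(z \right)} = \frac{-49 + z}{-9 + z}$ ($d{\left(z \right)} = \frac{z - 49}{z - 9} = \frac{-49 + z}{-9 + z}$)
$C{\left(Z \right)} = -38 + Z$ ($C{\left(Z \right)} = Z - 38 = -38 + Z$)
$\left(\left(\left(-3847 - -2813\right) + C{\left(121 \right)}\right) \left(d{\left(-55 \right)} + 7267\right) + 28921\right) + 26656 = \left(\left(\left(-3847 - -2813\right) + \left(-38 + 121\right)\right) \left(\frac{-49 - 55}{-9 - 55} + 7267\right) + 28921\right) + 26656 = \left(\left(\left(-3847 + 2813\right) + 83\right) \left(\frac{1}{-64} \left(-104\right) + 7267\right) + 28921\right) + 26656 = \left(\left(-1034 + 83\right) \left(\left(- \frac{1}{64}\right) \left(-104\right) + 7267\right) + 28921\right) + 26656 = \left(- 951 \left(\frac{13}{8} + 7267\right) + 28921\right) + 26656 = \left(\left(-951\right) \frac{58149}{8} + 28921\right) + 26656 = \left(- \frac{55299699}{8} + 28921\right) + 26656 = - \frac{55068331}{8} + 26656 = - \frac{54855083}{8}$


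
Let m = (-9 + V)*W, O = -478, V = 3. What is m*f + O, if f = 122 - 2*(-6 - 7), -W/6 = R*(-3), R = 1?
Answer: -16462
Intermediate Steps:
W = 18 (W = -6*(-3) = 18)
m = -108 (m = (-9 + 3)*18 = -6*18 = -108)
f = 148 (f = 122 - 2*(-13) = 122 - 1*(-26) = 122 + 26 = 148)
m*f + O = -108*148 - 478 = -15984 - 478 = -16462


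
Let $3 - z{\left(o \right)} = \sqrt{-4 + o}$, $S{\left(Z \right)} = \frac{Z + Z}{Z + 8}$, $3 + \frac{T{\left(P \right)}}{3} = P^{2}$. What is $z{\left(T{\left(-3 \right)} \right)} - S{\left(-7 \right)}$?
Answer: $17 - \sqrt{14} \approx 13.258$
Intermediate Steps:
$T{\left(P \right)} = -9 + 3 P^{2}$
$S{\left(Z \right)} = \frac{2 Z}{8 + Z}$
$z{\left(o \right)} = 3 - \sqrt{-4 + o}$
$z{\left(T{\left(-3 \right)} \right)} - S{\left(-7 \right)} = \left(3 - \sqrt{-4 - \left(9 - 3 \left(-3\right)^{2}\right)}\right) - 2 \left(-7\right) \frac{1}{8 - 7} = \left(3 - \sqrt{-4 + \left(-9 + 3 \cdot 9\right)}\right) - 2 \left(-7\right) 1^{-1} = \left(3 - \sqrt{-4 + \left(-9 + 27\right)}\right) - 2 \left(-7\right) 1 = \left(3 - \sqrt{-4 + 18}\right) - -14 = \left(3 - \sqrt{14}\right) + 14 = 17 - \sqrt{14}$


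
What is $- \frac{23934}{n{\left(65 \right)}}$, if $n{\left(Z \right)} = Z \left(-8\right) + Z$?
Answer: $\frac{23934}{455} \approx 52.602$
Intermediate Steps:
$n{\left(Z \right)} = - 7 Z$ ($n{\left(Z \right)} = - 8 Z + Z = - 7 Z$)
$- \frac{23934}{n{\left(65 \right)}} = - \frac{23934}{\left(-7\right) 65} = - \frac{23934}{-455} = \left(-23934\right) \left(- \frac{1}{455}\right) = \frac{23934}{455}$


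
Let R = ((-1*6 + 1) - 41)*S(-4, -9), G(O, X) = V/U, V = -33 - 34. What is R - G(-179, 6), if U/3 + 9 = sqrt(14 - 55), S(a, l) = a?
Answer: 22247/122 - 67*I*sqrt(41)/366 ≈ 182.35 - 1.1722*I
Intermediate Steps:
V = -67
U = -27 + 3*I*sqrt(41) (U = -27 + 3*sqrt(14 - 55) = -27 + 3*sqrt(-41) = -27 + 3*(I*sqrt(41)) = -27 + 3*I*sqrt(41) ≈ -27.0 + 19.209*I)
G(O, X) = -67/(-27 + 3*I*sqrt(41))
R = 184 (R = ((-1*6 + 1) - 41)*(-4) = ((-6 + 1) - 41)*(-4) = (-5 - 41)*(-4) = -46*(-4) = 184)
R - G(-179, 6) = 184 - (201/122 + 67*I*sqrt(41)/366) = 184 + (-201/122 - 67*I*sqrt(41)/366) = 22247/122 - 67*I*sqrt(41)/366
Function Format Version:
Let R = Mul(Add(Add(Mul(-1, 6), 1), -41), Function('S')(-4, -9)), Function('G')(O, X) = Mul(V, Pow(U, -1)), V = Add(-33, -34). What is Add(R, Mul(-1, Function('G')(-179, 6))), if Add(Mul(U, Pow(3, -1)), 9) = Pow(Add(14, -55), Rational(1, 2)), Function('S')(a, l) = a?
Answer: Add(Rational(22247, 122), Mul(Rational(-67, 366), I, Pow(41, Rational(1, 2)))) ≈ Add(182.35, Mul(-1.1722, I))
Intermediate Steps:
V = -67
U = Add(-27, Mul(3, I, Pow(41, Rational(1, 2)))) (U = Add(-27, Mul(3, Pow(Add(14, -55), Rational(1, 2)))) = Add(-27, Mul(3, Pow(-41, Rational(1, 2)))) = Add(-27, Mul(3, Mul(I, Pow(41, Rational(1, 2))))) = Add(-27, Mul(3, I, Pow(41, Rational(1, 2)))) ≈ Add(-27.000, Mul(19.209, I)))
Function('G')(O, X) = Mul(-67, Pow(Add(-27, Mul(3, I, Pow(41, Rational(1, 2)))), -1))
R = 184 (R = Mul(Add(Add(Mul(-1, 6), 1), -41), -4) = Mul(Add(Add(-6, 1), -41), -4) = Mul(Add(-5, -41), -4) = Mul(-46, -4) = 184)
Add(R, Mul(-1, Function('G')(-179, 6))) = Add(184, Mul(-1, Add(Rational(201, 122), Mul(Rational(67, 366), I, Pow(41, Rational(1, 2)))))) = Add(184, Add(Rational(-201, 122), Mul(Rational(-67, 366), I, Pow(41, Rational(1, 2))))) = Add(Rational(22247, 122), Mul(Rational(-67, 366), I, Pow(41, Rational(1, 2))))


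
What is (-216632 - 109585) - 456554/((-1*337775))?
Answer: -110187490621/337775 ≈ -3.2622e+5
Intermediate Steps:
(-216632 - 109585) - 456554/((-1*337775)) = -326217 - 456554/(-337775) = -326217 - 456554*(-1)/337775 = -326217 - 1*(-456554/337775) = -326217 + 456554/337775 = -110187490621/337775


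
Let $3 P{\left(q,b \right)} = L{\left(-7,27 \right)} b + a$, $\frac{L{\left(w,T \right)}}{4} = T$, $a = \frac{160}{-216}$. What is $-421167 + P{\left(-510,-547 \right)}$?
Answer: $- \frac{35709599}{81} \approx -4.4086 \cdot 10^{5}$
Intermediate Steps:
$a = - \frac{20}{27}$ ($a = 160 \left(- \frac{1}{216}\right) = - \frac{20}{27} \approx -0.74074$)
$L{\left(w,T \right)} = 4 T$
$P{\left(q,b \right)} = - \frac{20}{81} + 36 b$ ($P{\left(q,b \right)} = \frac{4 \cdot 27 b - \frac{20}{27}}{3} = \frac{108 b - \frac{20}{27}}{3} = \frac{- \frac{20}{27} + 108 b}{3} = - \frac{20}{81} + 36 b$)
$-421167 + P{\left(-510,-547 \right)} = -421167 + \left(- \frac{20}{81} + 36 \left(-547\right)\right) = -421167 - \frac{1595072}{81} = - \frac{35709599}{81}$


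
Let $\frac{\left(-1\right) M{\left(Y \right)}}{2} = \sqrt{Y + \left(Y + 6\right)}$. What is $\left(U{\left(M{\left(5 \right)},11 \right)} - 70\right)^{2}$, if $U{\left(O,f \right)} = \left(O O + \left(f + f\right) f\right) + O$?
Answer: $51984$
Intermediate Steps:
$M{\left(Y \right)} = - 2 \sqrt{6 + 2 Y}$ ($M{\left(Y \right)} = - 2 \sqrt{Y + \left(Y + 6\right)} = - 2 \sqrt{Y + \left(6 + Y\right)} = - 2 \sqrt{6 + 2 Y}$)
$U{\left(O,f \right)} = O + O^{2} + 2 f^{2}$ ($U{\left(O,f \right)} = \left(O^{2} + 2 f f\right) + O = \left(O^{2} + 2 f^{2}\right) + O = O + O^{2} + 2 f^{2}$)
$\left(U{\left(M{\left(5 \right)},11 \right)} - 70\right)^{2} = \left(\left(- 2 \sqrt{6 + 2 \cdot 5} + \left(- 2 \sqrt{6 + 2 \cdot 5}\right)^{2} + 2 \cdot 11^{2}\right) - 70\right)^{2} = \left(\left(- 2 \sqrt{6 + 10} + \left(- 2 \sqrt{6 + 10}\right)^{2} + 2 \cdot 121\right) - 70\right)^{2} = \left(\left(- 2 \sqrt{16} + \left(- 2 \sqrt{16}\right)^{2} + 242\right) - 70\right)^{2} = \left(\left(\left(-2\right) 4 + \left(\left(-2\right) 4\right)^{2} + 242\right) - 70\right)^{2} = \left(\left(-8 + \left(-8\right)^{2} + 242\right) - 70\right)^{2} = \left(\left(-8 + 64 + 242\right) - 70\right)^{2} = \left(298 - 70\right)^{2} = 228^{2} = 51984$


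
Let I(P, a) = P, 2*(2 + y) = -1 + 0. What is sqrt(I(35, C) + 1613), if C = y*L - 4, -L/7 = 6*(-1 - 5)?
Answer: 4*sqrt(103) ≈ 40.596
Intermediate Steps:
y = -5/2 (y = -2 + (-1 + 0)/2 = -2 + (1/2)*(-1) = -2 - 1/2 = -5/2 ≈ -2.5000)
L = 252 (L = -42*(-1 - 5) = -42*(-6) = -7*(-36) = 252)
C = -634 (C = -5/2*252 - 4 = -630 - 4 = -634)
sqrt(I(35, C) + 1613) = sqrt(35 + 1613) = sqrt(1648) = 4*sqrt(103)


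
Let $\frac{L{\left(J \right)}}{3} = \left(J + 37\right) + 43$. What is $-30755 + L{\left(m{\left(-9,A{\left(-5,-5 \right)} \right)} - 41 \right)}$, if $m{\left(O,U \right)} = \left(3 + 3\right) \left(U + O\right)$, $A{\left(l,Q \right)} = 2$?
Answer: $-30764$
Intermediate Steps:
$m{\left(O,U \right)} = 6 O + 6 U$ ($m{\left(O,U \right)} = 6 \left(O + U\right) = 6 O + 6 U$)
$L{\left(J \right)} = 240 + 3 J$ ($L{\left(J \right)} = 3 \left(\left(J + 37\right) + 43\right) = 3 \left(\left(37 + J\right) + 43\right) = 3 \left(80 + J\right) = 240 + 3 J$)
$-30755 + L{\left(m{\left(-9,A{\left(-5,-5 \right)} \right)} - 41 \right)} = -30755 + \left(240 + 3 \left(\left(6 \left(-9\right) + 6 \cdot 2\right) - 41\right)\right) = -30755 + \left(240 + 3 \left(\left(-54 + 12\right) - 41\right)\right) = -30755 + \left(240 + 3 \left(-42 - 41\right)\right) = -30755 + \left(240 + 3 \left(-83\right)\right) = -30755 + \left(240 - 249\right) = -30755 - 9 = -30764$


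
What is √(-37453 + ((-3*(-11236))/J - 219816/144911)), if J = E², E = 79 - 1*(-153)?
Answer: I*√2099418046042837/236756 ≈ 193.53*I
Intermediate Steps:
E = 232 (E = 79 + 153 = 232)
J = 53824 (J = 232² = 53824)
√(-37453 + ((-3*(-11236))/J - 219816/144911)) = √(-37453 + (-3*(-11236)/53824 - 219816/144911)) = √(-37453 + (33708*(1/53824) - 219816*1/144911)) = √(-37453 + (8427/13456 - 3096/2041)) = √(-37453 - 24460269/27463696) = √(-1028622266557/27463696) = I*√2099418046042837/236756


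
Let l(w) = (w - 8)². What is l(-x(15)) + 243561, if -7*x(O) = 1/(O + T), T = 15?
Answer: 10743859141/44100 ≈ 2.4363e+5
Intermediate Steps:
x(O) = -1/(7*(15 + O)) (x(O) = -1/(7*(O + 15)) = -1/(7*(15 + O)))
l(w) = (-8 + w)²
l(-x(15)) + 243561 = (-8 - (-1)/(105 + 7*15))² + 243561 = (-8 - (-1)/(105 + 105))² + 243561 = (-8 - (-1)/210)² + 243561 = (-8 - 1*(-1/210))² + 243561 = (-8 + 1/210)² + 243561 = (-1679/210)² + 243561 = 2819041/44100 + 243561 = 10743859141/44100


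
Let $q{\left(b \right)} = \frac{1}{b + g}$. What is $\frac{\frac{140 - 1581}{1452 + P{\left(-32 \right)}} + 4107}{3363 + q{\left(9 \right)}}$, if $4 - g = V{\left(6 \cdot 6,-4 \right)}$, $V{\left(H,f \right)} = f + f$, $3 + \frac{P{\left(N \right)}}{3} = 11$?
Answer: $\frac{42423437}{34747008} \approx 1.2209$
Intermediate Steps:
$P{\left(N \right)} = 24$ ($P{\left(N \right)} = -9 + 3 \cdot 11 = -9 + 33 = 24$)
$V{\left(H,f \right)} = 2 f$
$g = 12$ ($g = 4 - 2 \left(-4\right) = 4 - -8 = 4 + 8 = 12$)
$q{\left(b \right)} = \frac{1}{12 + b}$ ($q{\left(b \right)} = \frac{1}{b + 12} = \frac{1}{12 + b}$)
$\frac{\frac{140 - 1581}{1452 + P{\left(-32 \right)}} + 4107}{3363 + q{\left(9 \right)}} = \frac{\frac{140 - 1581}{1452 + 24} + 4107}{3363 + \frac{1}{12 + 9}} = \frac{- \frac{1441}{1476} + 4107}{3363 + \frac{1}{21}} = \frac{\left(-1441\right) \frac{1}{1476} + 4107}{3363 + \frac{1}{21}} = \frac{- \frac{1441}{1476} + 4107}{\frac{70624}{21}} = \frac{6060491}{1476} \cdot \frac{21}{70624} = \frac{42423437}{34747008}$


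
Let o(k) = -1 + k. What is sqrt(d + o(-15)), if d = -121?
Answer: I*sqrt(137) ≈ 11.705*I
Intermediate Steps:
sqrt(d + o(-15)) = sqrt(-121 + (-1 - 15)) = sqrt(-121 - 16) = sqrt(-137) = I*sqrt(137)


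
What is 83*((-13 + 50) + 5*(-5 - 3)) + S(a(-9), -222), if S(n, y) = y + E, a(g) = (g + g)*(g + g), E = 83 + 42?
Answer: -346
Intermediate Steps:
E = 125
a(g) = 4*g**2 (a(g) = (2*g)*(2*g) = 4*g**2)
S(n, y) = 125 + y (S(n, y) = y + 125 = 125 + y)
83*((-13 + 50) + 5*(-5 - 3)) + S(a(-9), -222) = 83*((-13 + 50) + 5*(-5 - 3)) + (125 - 222) = 83*(37 + 5*(-8)) - 97 = 83*(37 - 40) - 97 = 83*(-3) - 97 = -249 - 97 = -346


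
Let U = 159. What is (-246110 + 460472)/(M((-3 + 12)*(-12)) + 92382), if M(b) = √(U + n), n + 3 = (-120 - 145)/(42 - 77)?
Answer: 138622331988/59741036323 - 214362*√8015/59741036323 ≈ 2.3201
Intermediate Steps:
n = 32/7 (n = -3 + (-120 - 145)/(42 - 77) = -3 - 265/(-35) = -3 - 265*(-1/35) = -3 + 53/7 = 32/7 ≈ 4.5714)
M(b) = √8015/7 (M(b) = √(159 + 32/7) = √(1145/7) = √8015/7)
(-246110 + 460472)/(M((-3 + 12)*(-12)) + 92382) = (-246110 + 460472)/(√8015/7 + 92382) = 214362/(92382 + √8015/7)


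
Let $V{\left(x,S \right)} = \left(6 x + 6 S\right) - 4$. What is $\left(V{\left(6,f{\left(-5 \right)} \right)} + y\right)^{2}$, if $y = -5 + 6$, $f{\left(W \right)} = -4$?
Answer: $81$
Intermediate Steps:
$V{\left(x,S \right)} = -4 + 6 S + 6 x$ ($V{\left(x,S \right)} = \left(6 S + 6 x\right) - 4 = -4 + 6 S + 6 x$)
$y = 1$
$\left(V{\left(6,f{\left(-5 \right)} \right)} + y\right)^{2} = \left(\left(-4 + 6 \left(-4\right) + 6 \cdot 6\right) + 1\right)^{2} = \left(\left(-4 - 24 + 36\right) + 1\right)^{2} = \left(8 + 1\right)^{2} = 9^{2} = 81$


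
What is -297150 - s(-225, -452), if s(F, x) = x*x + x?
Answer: -501002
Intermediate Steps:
s(F, x) = x + x**2 (s(F, x) = x**2 + x = x + x**2)
-297150 - s(-225, -452) = -297150 - (-452)*(1 - 452) = -297150 - (-452)*(-451) = -297150 - 1*203852 = -297150 - 203852 = -501002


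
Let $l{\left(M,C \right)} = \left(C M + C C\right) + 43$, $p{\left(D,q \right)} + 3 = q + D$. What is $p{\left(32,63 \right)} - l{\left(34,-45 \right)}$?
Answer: $-446$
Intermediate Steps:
$p{\left(D,q \right)} = -3 + D + q$ ($p{\left(D,q \right)} = -3 + \left(q + D\right) = -3 + \left(D + q\right) = -3 + D + q$)
$l{\left(M,C \right)} = 43 + C^{2} + C M$ ($l{\left(M,C \right)} = \left(C M + C^{2}\right) + 43 = \left(C^{2} + C M\right) + 43 = 43 + C^{2} + C M$)
$p{\left(32,63 \right)} - l{\left(34,-45 \right)} = \left(-3 + 32 + 63\right) - \left(43 + \left(-45\right)^{2} - 1530\right) = 92 - \left(43 + 2025 - 1530\right) = 92 - 538 = -446$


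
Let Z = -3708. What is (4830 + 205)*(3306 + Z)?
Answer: -2024070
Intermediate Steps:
(4830 + 205)*(3306 + Z) = (4830 + 205)*(3306 - 3708) = 5035*(-402) = -2024070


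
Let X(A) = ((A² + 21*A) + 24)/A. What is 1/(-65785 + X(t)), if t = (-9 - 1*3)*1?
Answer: -1/65778 ≈ -1.5203e-5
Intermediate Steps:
t = -12 (t = (-9 - 3)*1 = -12*1 = -12)
X(A) = (24 + A² + 21*A)/A
1/(-65785 + X(t)) = 1/(-65785 + (21 - 12 + 24/(-12))) = 1/(-65785 + (21 - 12 + 24*(-1/12))) = 1/(-65785 + (21 - 12 - 2)) = 1/(-65785 + 7) = 1/(-65778) = -1/65778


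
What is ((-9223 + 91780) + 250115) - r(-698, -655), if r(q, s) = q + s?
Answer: 334025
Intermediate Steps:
((-9223 + 91780) + 250115) - r(-698, -655) = ((-9223 + 91780) + 250115) - (-698 - 655) = (82557 + 250115) - 1*(-1353) = 332672 + 1353 = 334025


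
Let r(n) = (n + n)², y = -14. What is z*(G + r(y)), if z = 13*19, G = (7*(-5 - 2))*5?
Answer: 133133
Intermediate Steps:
r(n) = 4*n² (r(n) = (2*n)² = 4*n²)
G = -245 (G = (7*(-7))*5 = -49*5 = -245)
z = 247
z*(G + r(y)) = 247*(-245 + 4*(-14)²) = 247*(-245 + 4*196) = 247*(-245 + 784) = 247*539 = 133133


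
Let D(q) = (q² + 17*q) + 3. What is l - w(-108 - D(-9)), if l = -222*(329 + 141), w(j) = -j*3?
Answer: -104457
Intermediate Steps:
D(q) = 3 + q² + 17*q
w(j) = -3*j
l = -104340 (l = -222*470 = -104340)
l - w(-108 - D(-9)) = -104340 - (-3)*(-108 - (3 + (-9)² + 17*(-9))) = -104340 - (-3)*(-108 - (3 + 81 - 153)) = -104340 - (-3)*(-108 - 1*(-69)) = -104340 - (-3)*(-108 + 69) = -104340 - (-3)*(-39) = -104340 - 1*117 = -104340 - 117 = -104457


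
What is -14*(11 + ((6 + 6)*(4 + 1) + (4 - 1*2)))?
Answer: -1022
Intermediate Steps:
-14*(11 + ((6 + 6)*(4 + 1) + (4 - 1*2))) = -14*(11 + (12*5 + (4 - 2))) = -14*(11 + (60 + 2)) = -14*(11 + 62) = -14*73 = -1022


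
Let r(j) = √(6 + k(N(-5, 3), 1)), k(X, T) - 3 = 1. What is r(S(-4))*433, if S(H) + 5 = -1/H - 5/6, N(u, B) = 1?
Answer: 433*√10 ≈ 1369.3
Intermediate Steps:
k(X, T) = 4 (k(X, T) = 3 + 1 = 4)
S(H) = -35/6 - 1/H (S(H) = -5 + (-1/H - 5/6) = -5 + (-1/H - 5*⅙) = -5 + (-1/H - ⅚) = -5 + (-⅚ - 1/H) = -35/6 - 1/H)
r(j) = √10 (r(j) = √(6 + 4) = √10)
r(S(-4))*433 = √10*433 = 433*√10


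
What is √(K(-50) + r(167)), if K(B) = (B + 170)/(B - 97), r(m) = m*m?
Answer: √1366521/7 ≈ 167.00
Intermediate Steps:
r(m) = m²
K(B) = (170 + B)/(-97 + B)
√(K(-50) + r(167)) = √((170 - 50)/(-97 - 50) + 167²) = √(120/(-147) + 27889) = √(-1/147*120 + 27889) = √(-40/49 + 27889) = √(1366521/49) = √1366521/7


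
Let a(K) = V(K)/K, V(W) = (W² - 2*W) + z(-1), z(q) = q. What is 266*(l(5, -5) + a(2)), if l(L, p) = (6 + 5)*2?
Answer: 5719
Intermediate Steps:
l(L, p) = 22 (l(L, p) = 11*2 = 22)
V(W) = -1 + W² - 2*W (V(W) = (W² - 2*W) - 1 = -1 + W² - 2*W)
a(K) = (-1 + K² - 2*K)/K
266*(l(5, -5) + a(2)) = 266*(22 + (-2 + 2 - 1/2)) = 266*(22 + (-2 + 2 - 1*½)) = 266*(22 + (-2 + 2 - ½)) = 266*(22 - ½) = 266*(43/2) = 5719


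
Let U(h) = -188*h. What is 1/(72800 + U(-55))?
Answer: 1/83140 ≈ 1.2028e-5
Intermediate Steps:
1/(72800 + U(-55)) = 1/(72800 - 188*(-55)) = 1/(72800 + 10340) = 1/83140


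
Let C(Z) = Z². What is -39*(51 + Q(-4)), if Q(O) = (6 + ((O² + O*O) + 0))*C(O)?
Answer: -25701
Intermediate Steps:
Q(O) = O²*(6 + 2*O²) (Q(O) = (6 + ((O² + O*O) + 0))*O² = (6 + ((O² + O²) + 0))*O² = (6 + (2*O² + 0))*O² = (6 + 2*O²)*O² = O²*(6 + 2*O²))
-39*(51 + Q(-4)) = -39*(51 + 2*(-4)²*(3 + (-4)²)) = -39*(51 + 2*16*(3 + 16)) = -39*(51 + 2*16*19) = -39*(51 + 608) = -39*659 = -25701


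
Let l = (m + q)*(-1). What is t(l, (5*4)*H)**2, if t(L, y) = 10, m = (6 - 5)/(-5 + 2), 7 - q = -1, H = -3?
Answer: 100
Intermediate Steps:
q = 8 (q = 7 - 1*(-1) = 7 + 1 = 8)
m = -1/3 (m = 1/(-3) = 1*(-1/3) = -1/3 ≈ -0.33333)
l = -23/3 (l = (-1/3 + 8)*(-1) = (23/3)*(-1) = -23/3 ≈ -7.6667)
t(l, (5*4)*H)**2 = 10**2 = 100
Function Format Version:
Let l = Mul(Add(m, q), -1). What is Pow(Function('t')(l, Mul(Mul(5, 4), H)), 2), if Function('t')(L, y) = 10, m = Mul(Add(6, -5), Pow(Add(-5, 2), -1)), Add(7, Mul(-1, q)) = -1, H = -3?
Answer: 100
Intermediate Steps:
q = 8 (q = Add(7, Mul(-1, -1)) = Add(7, 1) = 8)
m = Rational(-1, 3) (m = Mul(1, Pow(-3, -1)) = Mul(1, Rational(-1, 3)) = Rational(-1, 3) ≈ -0.33333)
l = Rational(-23, 3) (l = Mul(Add(Rational(-1, 3), 8), -1) = Mul(Rational(23, 3), -1) = Rational(-23, 3) ≈ -7.6667)
Pow(Function('t')(l, Mul(Mul(5, 4), H)), 2) = Pow(10, 2) = 100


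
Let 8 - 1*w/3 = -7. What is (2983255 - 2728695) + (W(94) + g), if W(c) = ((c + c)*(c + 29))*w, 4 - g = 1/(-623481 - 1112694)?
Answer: 2248596634201/1736175 ≈ 1.2951e+6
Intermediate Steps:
w = 45 (w = 24 - 3*(-7) = 24 + 21 = 45)
g = 6944701/1736175 (g = 4 - 1/(-623481 - 1112694) = 4 - 1/(-1736175) = 4 - 1*(-1/1736175) = 4 + 1/1736175 = 6944701/1736175 ≈ 4.0000)
W(c) = 90*c*(29 + c) (W(c) = ((c + c)*(c + 29))*45 = ((2*c)*(29 + c))*45 = (2*c*(29 + c))*45 = 90*c*(29 + c))
(2983255 - 2728695) + (W(94) + g) = (2983255 - 2728695) + (90*94*(29 + 94) + 6944701/1736175) = 254560 + (90*94*123 + 6944701/1736175) = 254560 + (1040580 + 6944701/1736175) = 254560 + 1806635926201/1736175 = 2248596634201/1736175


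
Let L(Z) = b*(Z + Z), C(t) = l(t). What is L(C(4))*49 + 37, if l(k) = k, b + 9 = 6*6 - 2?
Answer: 9837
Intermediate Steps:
b = 25 (b = -9 + (6*6 - 2) = -9 + (36 - 2) = -9 + 34 = 25)
C(t) = t
L(Z) = 50*Z (L(Z) = 25*(Z + Z) = 25*(2*Z) = 50*Z)
L(C(4))*49 + 37 = (50*4)*49 + 37 = 200*49 + 37 = 9800 + 37 = 9837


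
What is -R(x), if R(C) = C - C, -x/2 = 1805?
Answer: 0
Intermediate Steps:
x = -3610 (x = -2*1805 = -3610)
R(C) = 0
-R(x) = -1*0 = 0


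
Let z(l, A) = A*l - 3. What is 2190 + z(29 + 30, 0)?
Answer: 2187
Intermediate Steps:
z(l, A) = -3 + A*l
2190 + z(29 + 30, 0) = 2190 + (-3 + 0*(29 + 30)) = 2190 + (-3 + 0*59) = 2190 + (-3 + 0) = 2190 - 3 = 2187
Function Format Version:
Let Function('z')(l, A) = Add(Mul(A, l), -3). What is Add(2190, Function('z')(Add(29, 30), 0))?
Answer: 2187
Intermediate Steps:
Function('z')(l, A) = Add(-3, Mul(A, l))
Add(2190, Function('z')(Add(29, 30), 0)) = Add(2190, Add(-3, Mul(0, Add(29, 30)))) = Add(2190, Add(-3, Mul(0, 59))) = Add(2190, Add(-3, 0)) = Add(2190, -3) = 2187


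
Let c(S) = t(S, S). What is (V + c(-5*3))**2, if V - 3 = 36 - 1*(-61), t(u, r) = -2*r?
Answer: 16900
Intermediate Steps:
c(S) = -2*S
V = 100 (V = 3 + (36 - 1*(-61)) = 3 + (36 + 61) = 3 + 97 = 100)
(V + c(-5*3))**2 = (100 - (-10)*3)**2 = (100 - 2*(-15))**2 = (100 + 30)**2 = 130**2 = 16900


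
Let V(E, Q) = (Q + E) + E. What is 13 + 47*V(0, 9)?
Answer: 436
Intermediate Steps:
V(E, Q) = Q + 2*E (V(E, Q) = (E + Q) + E = Q + 2*E)
13 + 47*V(0, 9) = 13 + 47*(9 + 2*0) = 13 + 47*(9 + 0) = 13 + 47*9 = 13 + 423 = 436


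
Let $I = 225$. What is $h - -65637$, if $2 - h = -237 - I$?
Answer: $66101$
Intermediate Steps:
$h = 464$ ($h = 2 - \left(-237 - 225\right) = 2 - -462 = 2 + 462 = 464$)
$h - -65637 = 464 - -65637 = 464 + 65637 = 66101$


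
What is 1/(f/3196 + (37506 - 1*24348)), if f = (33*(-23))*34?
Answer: 94/1236093 ≈ 7.6046e-5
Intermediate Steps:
f = -25806 (f = -759*34 = -25806)
1/(f/3196 + (37506 - 1*24348)) = 1/(-25806/3196 + (37506 - 1*24348)) = 1/(-25806*1/3196 + (37506 - 24348)) = 1/(-759/94 + 13158) = 1/(1236093/94) = 94/1236093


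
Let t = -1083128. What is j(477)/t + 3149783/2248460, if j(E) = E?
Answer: 852636411451/608842495720 ≈ 1.4004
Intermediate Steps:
j(477)/t + 3149783/2248460 = 477/(-1083128) + 3149783/2248460 = 477*(-1/1083128) + 3149783*(1/2248460) = -477/1083128 + 3149783/2248460 = 852636411451/608842495720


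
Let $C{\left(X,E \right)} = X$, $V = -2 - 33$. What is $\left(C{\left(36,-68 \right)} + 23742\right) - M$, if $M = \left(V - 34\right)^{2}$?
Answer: $19017$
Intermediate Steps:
$V = -35$ ($V = -2 - 33 = -35$)
$M = 4761$ ($M = \left(-35 - 34\right)^{2} = \left(-69\right)^{2} = 4761$)
$\left(C{\left(36,-68 \right)} + 23742\right) - M = \left(36 + 23742\right) - 4761 = 23778 - 4761 = 19017$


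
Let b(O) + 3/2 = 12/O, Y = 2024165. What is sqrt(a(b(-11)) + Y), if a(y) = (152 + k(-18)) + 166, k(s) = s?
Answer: sqrt(2024465) ≈ 1422.8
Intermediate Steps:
b(O) = -3/2 + 12/O
a(y) = 300 (a(y) = (152 - 18) + 166 = 134 + 166 = 300)
sqrt(a(b(-11)) + Y) = sqrt(300 + 2024165) = sqrt(2024465)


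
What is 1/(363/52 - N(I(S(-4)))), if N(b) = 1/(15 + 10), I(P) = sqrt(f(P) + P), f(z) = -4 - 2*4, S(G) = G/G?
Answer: 1300/9023 ≈ 0.14408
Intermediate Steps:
S(G) = 1
f(z) = -12 (f(z) = -4 - 8 = -12)
I(P) = sqrt(-12 + P)
N(b) = 1/25
1/(363/52 - N(I(S(-4)))) = 1/(363/52 - 1*1/25) = 1/(363*(1/52) - 1/25) = 1/(363/52 - 1/25) = 1/(9023/1300) = 1300/9023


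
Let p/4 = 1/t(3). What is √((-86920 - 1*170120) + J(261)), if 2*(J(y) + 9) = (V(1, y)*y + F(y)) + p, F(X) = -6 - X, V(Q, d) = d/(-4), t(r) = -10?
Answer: I*√106279130/20 ≈ 515.46*I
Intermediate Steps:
V(Q, d) = -d/4 (V(Q, d) = d*(-¼) = -d/4)
p = -⅖ (p = 4/(-10) = 4*(-⅒) = -⅖ ≈ -0.40000)
J(y) = -61/5 - y/2 - y²/8 (J(y) = -9 + (((-y/4)*y + (-6 - y)) - ⅖)/2 = -9 + ((-y²/4 + (-6 - y)) - ⅖)/2 = -9 + ((-6 - y - y²/4) - ⅖)/2 = -9 + (-32/5 - y - y²/4)/2 = -9 + (-16/5 - y/2 - y²/8) = -61/5 - y/2 - y²/8)
√((-86920 - 1*170120) + J(261)) = √((-86920 - 1*170120) + (-61/5 - ½*261 - ⅛*261²)) = √((-86920 - 170120) + (-61/5 - 261/2 - ⅛*68121)) = √(-257040 + (-61/5 - 261/2 - 68121/8)) = √(-257040 - 346313/40) = √(-10627913/40) = I*√106279130/20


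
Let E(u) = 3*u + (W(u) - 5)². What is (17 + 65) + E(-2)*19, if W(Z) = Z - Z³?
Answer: -13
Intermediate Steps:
E(u) = (-5 + u - u³)² + 3*u (E(u) = 3*u + ((u - u³) - 5)² = 3*u + (-5 + u - u³)² = (-5 + u - u³)² + 3*u)
(17 + 65) + E(-2)*19 = (17 + 65) + ((5 + (-2)³ - 1*(-2))² + 3*(-2))*19 = 82 + ((5 - 8 + 2)² - 6)*19 = 82 + ((-1)² - 6)*19 = 82 + (1 - 6)*19 = 82 - 5*19 = 82 - 95 = -13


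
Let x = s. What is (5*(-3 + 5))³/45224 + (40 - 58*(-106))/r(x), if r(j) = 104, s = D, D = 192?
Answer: 672957/11306 ≈ 59.522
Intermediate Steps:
s = 192
x = 192
(5*(-3 + 5))³/45224 + (40 - 58*(-106))/r(x) = (5*(-3 + 5))³/45224 + (40 - 58*(-106))/104 = (5*2)³*(1/45224) + (40 + 6148)*(1/104) = 10³*(1/45224) + 6188*(1/104) = 1000*(1/45224) + 119/2 = 125/5653 + 119/2 = 672957/11306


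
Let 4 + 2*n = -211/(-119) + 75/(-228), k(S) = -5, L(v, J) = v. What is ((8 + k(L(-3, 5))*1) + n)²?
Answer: 970260201/327175744 ≈ 2.9656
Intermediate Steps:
n = -23115/18088 (n = -2 + (-211/(-119) + 75/(-228))/2 = -2 + (-211*(-1/119) + 75*(-1/228))/2 = -2 + (211/119 - 25/76)/2 = -2 + (½)*(13061/9044) = -2 + 13061/18088 = -23115/18088 ≈ -1.2779)
((8 + k(L(-3, 5))*1) + n)² = ((8 - 5*1) - 23115/18088)² = ((8 - 5) - 23115/18088)² = (3 - 23115/18088)² = (31149/18088)² = 970260201/327175744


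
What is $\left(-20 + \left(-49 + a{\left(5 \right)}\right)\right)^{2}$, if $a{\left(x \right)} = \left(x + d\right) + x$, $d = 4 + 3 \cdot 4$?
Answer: $1849$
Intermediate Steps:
$d = 16$ ($d = 4 + 12 = 16$)
$a{\left(x \right)} = 16 + 2 x$ ($a{\left(x \right)} = \left(x + 16\right) + x = \left(16 + x\right) + x = 16 + 2 x$)
$\left(-20 + \left(-49 + a{\left(5 \right)}\right)\right)^{2} = \left(-20 + \left(-49 + \left(16 + 2 \cdot 5\right)\right)\right)^{2} = \left(-20 + \left(-49 + \left(16 + 10\right)\right)\right)^{2} = \left(-20 + \left(-49 + 26\right)\right)^{2} = \left(-20 - 23\right)^{2} = \left(-43\right)^{2} = 1849$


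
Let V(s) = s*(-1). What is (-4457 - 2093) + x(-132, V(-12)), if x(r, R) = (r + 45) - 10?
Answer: -6647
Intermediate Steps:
V(s) = -s
x(r, R) = 35 + r (x(r, R) = (45 + r) - 10 = 35 + r)
(-4457 - 2093) + x(-132, V(-12)) = (-4457 - 2093) + (35 - 132) = -6550 - 97 = -6647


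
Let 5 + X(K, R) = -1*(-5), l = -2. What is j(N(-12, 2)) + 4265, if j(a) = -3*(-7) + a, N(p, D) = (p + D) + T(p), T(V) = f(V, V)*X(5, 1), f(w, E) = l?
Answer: 4276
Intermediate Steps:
f(w, E) = -2
X(K, R) = 0 (X(K, R) = -5 - 1*(-5) = -5 + 5 = 0)
T(V) = 0 (T(V) = -2*0 = 0)
N(p, D) = D + p (N(p, D) = (p + D) + 0 = (D + p) + 0 = D + p)
j(a) = 21 + a
j(N(-12, 2)) + 4265 = (21 + (2 - 12)) + 4265 = (21 - 10) + 4265 = 11 + 4265 = 4276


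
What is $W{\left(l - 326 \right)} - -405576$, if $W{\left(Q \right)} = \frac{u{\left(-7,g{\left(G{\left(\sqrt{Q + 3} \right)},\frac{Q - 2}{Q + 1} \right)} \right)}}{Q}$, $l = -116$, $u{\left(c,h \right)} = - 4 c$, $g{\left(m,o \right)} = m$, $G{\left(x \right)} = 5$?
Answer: $\frac{89632282}{221} \approx 4.0558 \cdot 10^{5}$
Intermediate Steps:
$W{\left(Q \right)} = \frac{28}{Q}$ ($W{\left(Q \right)} = \frac{\left(-4\right) \left(-7\right)}{Q} = \frac{28}{Q}$)
$W{\left(l - 326 \right)} - -405576 = \frac{28}{-116 - 326} - -405576 = \frac{28}{-116 - 326} + 405576 = \frac{28}{-442} + 405576 = 28 \left(- \frac{1}{442}\right) + 405576 = - \frac{14}{221} + 405576 = \frac{89632282}{221}$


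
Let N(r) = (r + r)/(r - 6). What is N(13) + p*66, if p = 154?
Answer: 71174/7 ≈ 10168.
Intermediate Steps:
N(r) = 2*r/(-6 + r) (N(r) = (2*r)/(-6 + r) = 2*r/(-6 + r))
N(13) + p*66 = 2*13/(-6 + 13) + 154*66 = 2*13/7 + 10164 = 2*13*(1/7) + 10164 = 26/7 + 10164 = 71174/7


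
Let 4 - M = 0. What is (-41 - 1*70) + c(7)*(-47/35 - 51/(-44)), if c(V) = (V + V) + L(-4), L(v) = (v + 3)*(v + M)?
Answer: -12493/110 ≈ -113.57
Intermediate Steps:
M = 4 (M = 4 - 1*0 = 4 + 0 = 4)
L(v) = (3 + v)*(4 + v) (L(v) = (v + 3)*(v + 4) = (3 + v)*(4 + v))
c(V) = 2*V (c(V) = (V + V) + (12 + (-4)² + 7*(-4)) = 2*V + (12 + 16 - 28) = 2*V + 0 = 2*V)
(-41 - 1*70) + c(7)*(-47/35 - 51/(-44)) = (-41 - 1*70) + (2*7)*(-47/35 - 51/(-44)) = (-41 - 70) + 14*(-47*1/35 - 51*(-1/44)) = -111 + 14*(-47/35 + 51/44) = -111 + 14*(-283/1540) = -111 - 283/110 = -12493/110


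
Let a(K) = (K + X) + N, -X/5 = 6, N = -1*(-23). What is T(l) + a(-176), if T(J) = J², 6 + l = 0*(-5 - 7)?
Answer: -147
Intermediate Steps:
N = 23
X = -30 (X = -5*6 = -30)
a(K) = -7 + K (a(K) = (K - 30) + 23 = (-30 + K) + 23 = -7 + K)
l = -6 (l = -6 + 0*(-5 - 7) = -6 + 0*(-12) = -6 + 0 = -6)
T(l) + a(-176) = (-6)² + (-7 - 176) = 36 - 183 = -147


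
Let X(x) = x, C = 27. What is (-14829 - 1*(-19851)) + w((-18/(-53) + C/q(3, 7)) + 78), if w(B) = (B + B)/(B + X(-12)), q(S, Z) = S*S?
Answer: 6154824/1225 ≈ 5024.3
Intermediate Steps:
q(S, Z) = S**2
w(B) = 2*B/(-12 + B) (w(B) = (B + B)/(B - 12) = (2*B)/(-12 + B) = 2*B/(-12 + B))
(-14829 - 1*(-19851)) + w((-18/(-53) + C/q(3, 7)) + 78) = (-14829 - 1*(-19851)) + 2*((-18/(-53) + 27/(3**2)) + 78)/(-12 + ((-18/(-53) + 27/(3**2)) + 78)) = (-14829 + 19851) + 2*((-18*(-1/53) + 27/9) + 78)/(-12 + ((-18*(-1/53) + 27/9) + 78)) = 5022 + 2*((18/53 + 27*(1/9)) + 78)/(-12 + ((18/53 + 27*(1/9)) + 78)) = 5022 + 2*((18/53 + 3) + 78)/(-12 + ((18/53 + 3) + 78)) = 5022 + 2*(177/53 + 78)/(-12 + (177/53 + 78)) = 5022 + 2*(4311/53)/(-12 + 4311/53) = 5022 + 2*(4311/53)/(3675/53) = 5022 + 2*(4311/53)*(53/3675) = 5022 + 2874/1225 = 6154824/1225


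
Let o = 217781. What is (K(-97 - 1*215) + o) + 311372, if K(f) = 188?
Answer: 529341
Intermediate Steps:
(K(-97 - 1*215) + o) + 311372 = (188 + 217781) + 311372 = 217969 + 311372 = 529341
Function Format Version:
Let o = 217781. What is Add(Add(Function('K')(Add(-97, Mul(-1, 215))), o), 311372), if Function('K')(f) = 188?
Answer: 529341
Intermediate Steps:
Add(Add(Function('K')(Add(-97, Mul(-1, 215))), o), 311372) = Add(Add(188, 217781), 311372) = Add(217969, 311372) = 529341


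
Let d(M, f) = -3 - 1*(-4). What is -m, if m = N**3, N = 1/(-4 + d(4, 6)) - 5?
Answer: 4096/27 ≈ 151.70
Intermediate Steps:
d(M, f) = 1 (d(M, f) = -3 + 4 = 1)
N = -16/3 (N = 1/(-4 + 1) - 5 = 1/(-3) - 5 = -1/3 - 5 = -16/3 ≈ -5.3333)
m = -4096/27 (m = (-16/3)**3 = -4096/27 ≈ -151.70)
-m = -1*(-4096/27) = 4096/27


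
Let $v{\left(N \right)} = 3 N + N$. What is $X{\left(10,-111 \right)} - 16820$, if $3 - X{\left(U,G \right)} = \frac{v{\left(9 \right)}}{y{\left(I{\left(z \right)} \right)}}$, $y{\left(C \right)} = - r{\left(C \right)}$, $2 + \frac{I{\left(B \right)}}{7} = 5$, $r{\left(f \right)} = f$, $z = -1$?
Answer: $- \frac{117707}{7} \approx -16815.0$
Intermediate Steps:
$v{\left(N \right)} = 4 N$
$I{\left(B \right)} = 21$ ($I{\left(B \right)} = -14 + 7 \cdot 5 = -14 + 35 = 21$)
$y{\left(C \right)} = - C$
$X{\left(U,G \right)} = \frac{33}{7}$ ($X{\left(U,G \right)} = 3 - \frac{4 \cdot 9}{\left(-1\right) 21} = 3 - \frac{36}{-21} = 3 - 36 \left(- \frac{1}{21}\right) = 3 - - \frac{12}{7} = 3 + \frac{12}{7} = \frac{33}{7}$)
$X{\left(10,-111 \right)} - 16820 = \frac{33}{7} - 16820 = - \frac{117707}{7}$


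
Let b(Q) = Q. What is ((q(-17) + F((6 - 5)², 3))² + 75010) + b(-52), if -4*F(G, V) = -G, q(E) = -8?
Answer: 1200289/16 ≈ 75018.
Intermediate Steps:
F(G, V) = G/4 (F(G, V) = -(-1)*G/4 = G/4)
((q(-17) + F((6 - 5)², 3))² + 75010) + b(-52) = ((-8 + (6 - 5)²/4)² + 75010) - 52 = ((-8 + (¼)*1²)² + 75010) - 52 = ((-8 + (¼)*1)² + 75010) - 52 = ((-8 + ¼)² + 75010) - 52 = ((-31/4)² + 75010) - 52 = (961/16 + 75010) - 52 = 1201121/16 - 52 = 1200289/16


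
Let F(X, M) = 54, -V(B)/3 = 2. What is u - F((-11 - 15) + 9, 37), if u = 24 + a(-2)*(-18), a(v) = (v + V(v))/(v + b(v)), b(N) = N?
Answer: -66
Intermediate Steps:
V(B) = -6 (V(B) = -3*2 = -6)
a(v) = (-6 + v)/(2*v) (a(v) = (v - 6)/(v + v) = (-6 + v)/((2*v)) = (-6 + v)*(1/(2*v)) = (-6 + v)/(2*v))
u = -12 (u = 24 + ((½)*(-6 - 2)/(-2))*(-18) = 24 + ((½)*(-½)*(-8))*(-18) = 24 + 2*(-18) = 24 - 36 = -12)
u - F((-11 - 15) + 9, 37) = -12 - 1*54 = -12 - 54 = -66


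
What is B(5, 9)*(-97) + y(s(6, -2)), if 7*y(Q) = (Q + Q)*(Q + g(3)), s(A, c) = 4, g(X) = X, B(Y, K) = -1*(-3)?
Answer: -283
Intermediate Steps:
B(Y, K) = 3
y(Q) = 2*Q*(3 + Q)/7 (y(Q) = ((Q + Q)*(Q + 3))/7 = ((2*Q)*(3 + Q))/7 = (2*Q*(3 + Q))/7 = 2*Q*(3 + Q)/7)
B(5, 9)*(-97) + y(s(6, -2)) = 3*(-97) + (2/7)*4*(3 + 4) = -291 + (2/7)*4*7 = -291 + 8 = -283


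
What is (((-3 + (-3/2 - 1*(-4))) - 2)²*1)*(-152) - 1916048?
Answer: -1916998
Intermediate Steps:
(((-3 + (-3/2 - 1*(-4))) - 2)²*1)*(-152) - 1916048 = (((-3 + (-3*½ + 4)) - 2)²*1)*(-152) - 1916048 = (((-3 + (-3/2 + 4)) - 2)²*1)*(-152) - 1916048 = (((-3 + 5/2) - 2)²*1)*(-152) - 1916048 = ((-½ - 2)²*1)*(-152) - 1916048 = ((-5/2)²*1)*(-152) - 1916048 = ((25/4)*1)*(-152) - 1916048 = (25/4)*(-152) - 1916048 = -950 - 1916048 = -1916998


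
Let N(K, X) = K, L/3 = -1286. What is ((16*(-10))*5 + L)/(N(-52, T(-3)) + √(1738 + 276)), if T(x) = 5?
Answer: 121108/345 + 2329*√2014/345 ≈ 653.99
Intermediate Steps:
L = -3858 (L = 3*(-1286) = -3858)
((16*(-10))*5 + L)/(N(-52, T(-3)) + √(1738 + 276)) = ((16*(-10))*5 - 3858)/(-52 + √(1738 + 276)) = (-160*5 - 3858)/(-52 + √2014) = (-800 - 3858)/(-52 + √2014) = -4658/(-52 + √2014)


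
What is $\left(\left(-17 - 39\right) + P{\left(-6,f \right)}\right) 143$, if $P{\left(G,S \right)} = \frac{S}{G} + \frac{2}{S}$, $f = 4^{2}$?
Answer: $- \frac{200915}{24} \approx -8371.5$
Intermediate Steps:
$f = 16$
$P{\left(G,S \right)} = \frac{2}{S} + \frac{S}{G}$
$\left(\left(-17 - 39\right) + P{\left(-6,f \right)}\right) 143 = \left(\left(-17 - 39\right) + \left(\frac{2}{16} + \frac{16}{-6}\right)\right) 143 = \left(-56 + \left(2 \cdot \frac{1}{16} + 16 \left(- \frac{1}{6}\right)\right)\right) 143 = \left(-56 + \left(\frac{1}{8} - \frac{8}{3}\right)\right) 143 = \left(-56 - \frac{61}{24}\right) 143 = \left(- \frac{1405}{24}\right) 143 = - \frac{200915}{24}$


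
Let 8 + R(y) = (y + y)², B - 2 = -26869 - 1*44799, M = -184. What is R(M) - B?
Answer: 207082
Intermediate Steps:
B = -71666 (B = 2 + (-26869 - 1*44799) = 2 + (-26869 - 44799) = 2 - 71668 = -71666)
R(y) = -8 + 4*y² (R(y) = -8 + (y + y)² = -8 + (2*y)² = -8 + 4*y²)
R(M) - B = (-8 + 4*(-184)²) - 1*(-71666) = (-8 + 4*33856) + 71666 = (-8 + 135424) + 71666 = 135416 + 71666 = 207082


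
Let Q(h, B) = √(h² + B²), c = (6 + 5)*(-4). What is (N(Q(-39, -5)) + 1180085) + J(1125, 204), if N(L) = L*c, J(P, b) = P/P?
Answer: 1180086 - 44*√1546 ≈ 1.1784e+6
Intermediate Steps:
J(P, b) = 1
c = -44 (c = 11*(-4) = -44)
Q(h, B) = √(B² + h²)
N(L) = -44*L (N(L) = L*(-44) = -44*L)
(N(Q(-39, -5)) + 1180085) + J(1125, 204) = (-44*√((-5)² + (-39)²) + 1180085) + 1 = (-44*√(25 + 1521) + 1180085) + 1 = (-44*√1546 + 1180085) + 1 = (1180085 - 44*√1546) + 1 = 1180086 - 44*√1546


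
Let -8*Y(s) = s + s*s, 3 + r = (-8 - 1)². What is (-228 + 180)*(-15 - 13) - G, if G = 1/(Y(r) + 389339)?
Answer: 2088945596/1554275 ≈ 1344.0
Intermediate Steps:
r = 78 (r = -3 + (-8 - 1)² = -3 + (-9)² = -3 + 81 = 78)
Y(s) = -s/8 - s²/8 (Y(s) = -(s + s*s)/8 = -(s + s²)/8 = -s/8 - s²/8)
G = 4/1554275 (G = 1/(-⅛*78*(1 + 78) + 389339) = 1/(-⅛*78*79 + 389339) = 1/(-3081/4 + 389339) = 1/(1554275/4) = 4/1554275 ≈ 2.5735e-6)
(-228 + 180)*(-15 - 13) - G = (-228 + 180)*(-15 - 13) - 1*4/1554275 = -48*(-28) - 4/1554275 = 1344 - 4/1554275 = 2088945596/1554275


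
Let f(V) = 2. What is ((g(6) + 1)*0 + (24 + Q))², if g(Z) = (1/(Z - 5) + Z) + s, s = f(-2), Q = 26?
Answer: 2500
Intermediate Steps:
s = 2
g(Z) = 2 + Z + 1/(-5 + Z) (g(Z) = (1/(Z - 5) + Z) + 2 = (1/(-5 + Z) + Z) + 2 = (Z + 1/(-5 + Z)) + 2 = 2 + Z + 1/(-5 + Z))
((g(6) + 1)*0 + (24 + Q))² = (((-9 + 6² - 3*6)/(-5 + 6) + 1)*0 + (24 + 26))² = (((-9 + 36 - 18)/1 + 1)*0 + 50)² = ((1*9 + 1)*0 + 50)² = ((9 + 1)*0 + 50)² = (10*0 + 50)² = (0 + 50)² = 50² = 2500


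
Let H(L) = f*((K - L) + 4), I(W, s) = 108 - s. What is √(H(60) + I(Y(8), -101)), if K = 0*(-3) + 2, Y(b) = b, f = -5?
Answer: √479 ≈ 21.886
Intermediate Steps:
K = 2 (K = 0 + 2 = 2)
H(L) = -30 + 5*L (H(L) = -5*((2 - L) + 4) = -5*(6 - L) = -30 + 5*L)
√(H(60) + I(Y(8), -101)) = √((-30 + 5*60) + (108 - 1*(-101))) = √((-30 + 300) + (108 + 101)) = √(270 + 209) = √479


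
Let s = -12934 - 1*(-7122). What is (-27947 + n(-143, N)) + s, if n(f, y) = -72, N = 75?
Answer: -33831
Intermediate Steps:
s = -5812 (s = -12934 + 7122 = -5812)
(-27947 + n(-143, N)) + s = (-27947 - 72) - 5812 = -28019 - 5812 = -33831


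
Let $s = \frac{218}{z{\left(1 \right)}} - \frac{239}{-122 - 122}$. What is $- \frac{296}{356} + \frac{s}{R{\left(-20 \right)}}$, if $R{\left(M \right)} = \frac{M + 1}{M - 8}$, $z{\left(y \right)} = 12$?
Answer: $\frac{8474047}{309453} \approx 27.384$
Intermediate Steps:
$R{\left(M \right)} = \frac{1 + M}{-8 + M}$
$s = \frac{14015}{732}$ ($s = \frac{218}{12} - \frac{239}{-122 - 122} = 218 \cdot \frac{1}{12} - \frac{239}{-122 - 122} = \frac{109}{6} - \frac{239}{-244} = \frac{109}{6} - - \frac{239}{244} = \frac{109}{6} + \frac{239}{244} = \frac{14015}{732} \approx 19.146$)
$- \frac{296}{356} + \frac{s}{R{\left(-20 \right)}} = - \frac{296}{356} + \frac{14015}{732 \frac{1 - 20}{-8 - 20}} = \left(-296\right) \frac{1}{356} + \frac{14015}{732 \frac{1}{-28} \left(-19\right)} = - \frac{74}{89} + \frac{14015}{732 \left(\left(- \frac{1}{28}\right) \left(-19\right)\right)} = - \frac{74}{89} + \frac{14015}{732 \cdot \frac{19}{28}} = - \frac{74}{89} + \frac{14015}{732} \cdot \frac{28}{19} = - \frac{74}{89} + \frac{98105}{3477} = \frac{8474047}{309453}$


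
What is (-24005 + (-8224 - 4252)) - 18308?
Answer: -54789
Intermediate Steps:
(-24005 + (-8224 - 4252)) - 18308 = (-24005 - 12476) - 18308 = -36481 - 18308 = -54789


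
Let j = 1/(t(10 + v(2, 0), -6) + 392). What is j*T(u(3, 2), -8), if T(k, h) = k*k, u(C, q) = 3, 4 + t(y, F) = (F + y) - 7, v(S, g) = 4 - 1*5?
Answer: 3/128 ≈ 0.023438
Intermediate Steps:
v(S, g) = -1 (v(S, g) = 4 - 5 = -1)
t(y, F) = -11 + F + y (t(y, F) = -4 + ((F + y) - 7) = -4 + (-7 + F + y) = -11 + F + y)
T(k, h) = k**2
j = 1/384 (j = 1/((-11 - 6 + (10 - 1)) + 392) = 1/((-11 - 6 + 9) + 392) = 1/(-8 + 392) = 1/384 ≈ 0.0026042)
j*T(u(3, 2), -8) = (1/384)*3**2 = (1/384)*9 = 3/128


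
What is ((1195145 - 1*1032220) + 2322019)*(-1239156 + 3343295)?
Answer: 5228667583216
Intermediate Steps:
((1195145 - 1*1032220) + 2322019)*(-1239156 + 3343295) = ((1195145 - 1032220) + 2322019)*2104139 = (162925 + 2322019)*2104139 = 2484944*2104139 = 5228667583216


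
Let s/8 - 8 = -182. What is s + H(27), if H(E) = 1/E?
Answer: -37583/27 ≈ -1392.0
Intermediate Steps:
s = -1392 (s = 64 + 8*(-182) = 64 - 1456 = -1392)
s + H(27) = -1392 + 1/27 = -37583/27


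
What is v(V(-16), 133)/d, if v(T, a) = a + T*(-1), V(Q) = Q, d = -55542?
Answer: -149/55542 ≈ -0.0026827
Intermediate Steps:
v(T, a) = a - T
v(V(-16), 133)/d = (133 - 1*(-16))/(-55542) = (133 + 16)*(-1/55542) = 149*(-1/55542) = -149/55542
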